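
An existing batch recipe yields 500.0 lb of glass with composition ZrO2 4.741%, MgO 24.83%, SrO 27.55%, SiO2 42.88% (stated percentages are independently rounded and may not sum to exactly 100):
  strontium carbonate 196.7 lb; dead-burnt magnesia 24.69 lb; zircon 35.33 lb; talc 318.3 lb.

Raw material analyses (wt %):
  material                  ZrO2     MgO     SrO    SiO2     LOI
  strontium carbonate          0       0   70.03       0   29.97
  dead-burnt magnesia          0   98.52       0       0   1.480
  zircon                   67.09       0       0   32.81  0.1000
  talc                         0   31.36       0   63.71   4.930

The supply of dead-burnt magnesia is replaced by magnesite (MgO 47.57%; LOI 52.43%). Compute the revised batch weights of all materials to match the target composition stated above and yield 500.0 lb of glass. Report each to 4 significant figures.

Revised batch per 500.0 lb glass:
  strontium carbonate: 196.7 lb
  magnesite: 51.13 lb
  zircon: 35.33 lb
  talc: 318.3 lb
Total batch = 601.5 lb; LOI loss = 101.5 lb

Intermediates are printed rounded to 4 significant digits in the printout. The whole derivation runs at full float precision through every step; a single rounding produces every reported number. All derived quantities (totals, net glass mass, LOI, yield, the four compositions) are recomputed from the weighed amounts per 500.0 lb of glass in full precision, exactly as printed in either problem or answer.
Oxide mass targets, per 500.0 lb glass:
  ZrO2: 4.741% × 500.0 = 23.70 lb
  MgO: 24.83% × 500.0 = 124.2 lb
  SrO: 27.55% × 500.0 = 137.8 lb
  SiO2: 42.88% × 500.0 = 214.4 lb
A balance pass over the oxides, on the weights just shown, on the stated basis (each sum matches its target mass inside rounding margins):
  ZrO2: 35.33·0.6709 = 23.70 lb (target 23.70 lb)
  MgO: 51.13·0.4757 + 318.3·0.3136 = 124.1 lb (target 124.2 lb)
  SrO: 196.7·0.7003 = 137.7 lb (target 137.8 lb)
  SiO2: 35.33·0.3281 + 318.3·0.6371 = 214.4 lb (target 214.4 lb)
Consistency of the glass mass: whole batch net of LOI = 500.0 lb (targets for the oxides total 500.0 lb; the stated basis being 500.0 lb — deltas are rounding alone).
Adding the batch up: Σ batch = 601.5 lb; ignition loss, Σ(batch × LOI) = 101.5 lb; yield, glass over the total, = 83.13%.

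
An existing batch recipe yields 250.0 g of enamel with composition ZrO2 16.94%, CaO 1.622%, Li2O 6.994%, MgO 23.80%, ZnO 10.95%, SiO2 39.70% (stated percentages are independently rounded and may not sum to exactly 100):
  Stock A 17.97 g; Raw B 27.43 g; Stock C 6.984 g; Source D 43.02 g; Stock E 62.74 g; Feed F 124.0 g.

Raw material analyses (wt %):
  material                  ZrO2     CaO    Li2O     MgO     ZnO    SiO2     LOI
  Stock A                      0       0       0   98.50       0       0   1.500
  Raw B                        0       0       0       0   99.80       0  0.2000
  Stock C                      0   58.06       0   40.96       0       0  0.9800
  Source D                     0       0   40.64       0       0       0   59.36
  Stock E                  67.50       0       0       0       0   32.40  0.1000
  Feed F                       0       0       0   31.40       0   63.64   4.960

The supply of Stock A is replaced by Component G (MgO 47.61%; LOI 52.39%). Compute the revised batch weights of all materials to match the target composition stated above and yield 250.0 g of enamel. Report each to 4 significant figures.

Revised batch per 250.0 g enamel:
  Component G: 37.18 g
  Raw B: 27.43 g
  Stock C: 6.984 g
  Source D: 43.02 g
  Stock E: 62.74 g
  Feed F: 124.0 g
Total batch = 301.4 g; LOI loss = 51.35 g

The intermediate values are rounded off to 4 significant digits when displayed — exact precision is maintained from first step to last; each reported value includes exactly one rounding — all derived quantities, including net glass mass, yield, ignition loss, totals, the six compositions, are computed from the batch weights for 250.0 g of glass at full precision, precisely as stated by either problem or answer.
Target masses of each oxide per 250.0 g enamel:
  ZrO2: 16.94% × 250.0 = 42.35 g
  CaO: 1.622% × 250.0 = 4.055 g
  Li2O: 6.994% × 250.0 = 17.48 g
  MgO: 23.80% × 250.0 = 59.50 g
  ZnO: 10.95% × 250.0 = 27.38 g
  SiO2: 39.70% × 250.0 = 99.25 g
Mass-balance tally per oxide with the batch weights as given, on the stated basis (target by target, the sums agree within answer rounding):
  ZrO2: 62.74·0.6750 = 42.35 g (target 42.35 g)
  CaO: 6.984·0.5806 = 4.055 g (target 4.055 g)
  Li2O: 43.02·0.4064 = 17.48 g (target 17.48 g)
  MgO: 37.18·0.4761 + 6.984·0.4096 + 124.0·0.3140 = 59.50 g (target 59.50 g)
  ZnO: 27.43·0.9980 = 27.38 g (target 27.38 g)
  SiO2: 62.74·0.3240 + 124.0·0.6364 = 99.24 g (target 99.25 g)
Glass-mass bookkeeping: total batch − LOI = 250.0 g (oxide target masses add up to 250.0 g; basis as stated: 250.0 g — any gap is answer rounding).
Adding the batch up: Σ batch = 301.4 g; ignition loss, Σ(batch × LOI) = 51.35 g; yield: glass divided by total = 82.96%.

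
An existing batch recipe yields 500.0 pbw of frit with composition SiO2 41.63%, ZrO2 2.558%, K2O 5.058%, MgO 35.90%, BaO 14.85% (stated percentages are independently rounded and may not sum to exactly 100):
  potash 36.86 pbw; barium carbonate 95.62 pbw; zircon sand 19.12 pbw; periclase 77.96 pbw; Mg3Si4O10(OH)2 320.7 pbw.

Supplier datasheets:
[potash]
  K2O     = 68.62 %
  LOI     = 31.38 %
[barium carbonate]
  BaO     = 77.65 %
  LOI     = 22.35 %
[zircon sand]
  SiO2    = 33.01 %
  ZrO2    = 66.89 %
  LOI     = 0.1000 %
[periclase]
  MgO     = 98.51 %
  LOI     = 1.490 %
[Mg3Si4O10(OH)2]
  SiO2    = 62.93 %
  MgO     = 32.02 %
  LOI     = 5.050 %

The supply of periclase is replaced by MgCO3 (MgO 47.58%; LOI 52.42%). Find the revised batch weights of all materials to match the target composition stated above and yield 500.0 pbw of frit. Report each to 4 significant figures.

Values along the way appear rounded to 4 significant figures alongside each step — each numeric step keeps full float precision all the way through; every reported value sees exactly one rounding; derived quantities, including yield, five oxide percentages, LOI, net glass mass, the totals, are carried using the weight values for 500.0 pbw of glass in exact precision as they appear in the question or the answer.
Per-oxide target masses for 500.0 pbw frit:
  SiO2: 41.63% × 500.0 = 208.2 pbw
  ZrO2: 2.558% × 500.0 = 12.79 pbw
  K2O: 5.058% × 500.0 = 25.29 pbw
  MgO: 35.90% × 500.0 = 179.5 pbw
  BaO: 14.85% × 500.0 = 74.25 pbw
Balance tally, oxide-wise, on the weights just shown, at the basis given (summed amounts equal target values net of answer rounding effects):
  SiO2: 19.12·0.3301 + 320.7·0.6293 = 208.1 pbw (target 208.2 pbw)
  ZrO2: 19.12·0.6689 = 12.79 pbw (target 12.79 pbw)
  K2O: 36.86·0.6862 = 25.29 pbw (target 25.29 pbw)
  MgO: 161.4·0.4758 + 320.7·0.3202 = 179.5 pbw (target 179.5 pbw)
  BaO: 95.62·0.7765 = 74.25 pbw (target 74.25 pbw)
Glass mass check: the batch minus its LOI: 499.9 pbw (the Σ of target masses is 500.0 pbw; with the basis standing at 500.0 pbw — gaps are rounding artifacts).
Whole-batch sum: Σ batch = 633.7 pbw; loss to ignition Σ batch·LOI = 133.8 pbw; yield, glass over the total, = 78.89%.

Revised batch per 500.0 pbw frit:
  potash: 36.86 pbw
  barium carbonate: 95.62 pbw
  zircon sand: 19.12 pbw
  MgCO3: 161.4 pbw
  Mg3Si4O10(OH)2: 320.7 pbw
Total batch = 633.7 pbw; LOI loss = 133.8 pbw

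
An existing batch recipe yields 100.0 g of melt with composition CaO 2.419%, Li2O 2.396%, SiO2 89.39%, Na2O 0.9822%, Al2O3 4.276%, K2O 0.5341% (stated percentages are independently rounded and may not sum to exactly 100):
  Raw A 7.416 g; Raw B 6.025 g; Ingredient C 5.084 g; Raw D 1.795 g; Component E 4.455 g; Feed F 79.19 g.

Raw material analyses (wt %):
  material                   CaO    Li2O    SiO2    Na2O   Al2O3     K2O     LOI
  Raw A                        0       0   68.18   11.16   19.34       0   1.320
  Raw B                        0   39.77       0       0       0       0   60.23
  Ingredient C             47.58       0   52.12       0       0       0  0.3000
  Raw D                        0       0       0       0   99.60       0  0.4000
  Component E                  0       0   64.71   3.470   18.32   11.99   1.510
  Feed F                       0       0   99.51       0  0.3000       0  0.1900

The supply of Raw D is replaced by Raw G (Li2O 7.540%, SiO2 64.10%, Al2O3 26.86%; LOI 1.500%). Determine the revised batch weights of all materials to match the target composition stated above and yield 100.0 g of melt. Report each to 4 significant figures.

Revised batch per 100.0 g melt:
  Raw A: 7.416 g
  Raw B: 4.753 g
  Ingredient C: 5.084 g
  Raw G: 6.705 g
  Component E: 4.455 g
  Feed F: 74.87 g
Total batch = 103.3 g; LOI loss = 3.286 g

Every computation runs at exact precision at every stage — working values appear (rounded to four significant figures) at each printed step — a single rounding produces each reported value; derived quantities (LOI, six oxide percentages, net glass mass, yield, the totals) are re-derived in exact precision from the weighed amounts on 100.0 g of glass, precisely as stated by problem or answer.
Oxide-by-oxide targets in 100.0 g melt:
  CaO: 2.419% × 100.0 = 2.419 g
  Li2O: 2.396% × 100.0 = 2.396 g
  SiO2: 89.39% × 100.0 = 89.39 g
  Na2O: 0.9822% × 100.0 = 0.9822 g
  Al2O3: 4.276% × 100.0 = 4.276 g
  K2O: 0.5341% × 100.0 = 0.5341 g
Oxide-by-oxide audit using the reported weights, on the stated basis (sums match the target masses net of answer rounding effects):
  CaO: 5.084·0.4758 = 2.419 g (target 2.419 g)
  Li2O: 4.753·0.3977 + 6.705·0.07540 = 2.396 g (target 2.396 g)
  SiO2: 7.416·0.6818 + 5.084·0.5212 + 6.705·0.6410 + 4.455·0.6471 + 74.87·0.9951 = 89.39 g (target 89.39 g)
  Na2O: 7.416·0.1116 + 4.455·0.03470 = 0.9822 g (target 0.9822 g)
  Al2O3: 7.416·0.1934 + 6.705·0.2686 + 4.455·0.1832 + 74.87·0.003000 = 4.276 g (target 4.276 g)
  K2O: 4.455·0.1199 = 0.5342 g (target 0.5341 g)
Glass-mass sanity pass: batch Σ − ignition loss = 100.0 g (summing oxide targets gives 100.0 g; against the stated basis, 100.0 g — gaps are rounding artifacts).
Batch total: Σ batch = 103.3 g; LOI loss = Σ batch·LOI = 3.286 g; the yield ratio, glass ÷ batch: 96.82%.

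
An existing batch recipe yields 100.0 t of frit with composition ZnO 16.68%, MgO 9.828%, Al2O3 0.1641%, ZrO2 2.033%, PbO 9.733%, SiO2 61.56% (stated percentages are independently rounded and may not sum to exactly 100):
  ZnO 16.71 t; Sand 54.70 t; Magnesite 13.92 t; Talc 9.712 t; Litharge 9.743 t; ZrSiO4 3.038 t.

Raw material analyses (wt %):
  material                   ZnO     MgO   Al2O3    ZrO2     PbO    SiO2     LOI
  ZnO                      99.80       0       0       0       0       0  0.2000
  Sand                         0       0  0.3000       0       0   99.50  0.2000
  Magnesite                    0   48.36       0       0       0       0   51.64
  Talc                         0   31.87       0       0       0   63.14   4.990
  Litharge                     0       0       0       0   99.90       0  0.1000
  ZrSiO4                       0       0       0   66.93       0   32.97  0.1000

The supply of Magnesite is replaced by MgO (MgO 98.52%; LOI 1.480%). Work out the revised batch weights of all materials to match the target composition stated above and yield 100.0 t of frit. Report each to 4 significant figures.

Revised batch per 100.0 t frit:
  ZnO: 16.71 t
  Sand: 54.70 t
  MgO: 6.834 t
  Talc: 9.712 t
  Litharge: 9.743 t
  ZrSiO4: 3.038 t
Total batch = 100.7 t; LOI loss = 0.7414 t

The whole derivation carries full precision at each step — the intermediate values appear (rounded to 4 significant digits) in the working — a single rounding completes each reported number — derived quantities are computed at full precision (yield, ignition loss, glass mass, six oxide percentages, totals) from the batch weights per 100.0 t of glass, as quoted within either problem or answer.
The oxide mass targets at 100.0 t frit:
  ZnO: 16.68% × 100.0 = 16.68 t
  MgO: 9.828% × 100.0 = 9.828 t
  Al2O3: 0.1641% × 100.0 = 0.1641 t
  ZrO2: 2.033% × 100.0 = 2.033 t
  PbO: 9.733% × 100.0 = 9.733 t
  SiO2: 61.56% × 100.0 = 61.56 t
Sums-versus-targets review given the weights on record, against the basis in use (sum by sum, the targets are met within answer rounding):
  ZnO: 16.71·0.9980 = 16.68 t (target 16.68 t)
  MgO: 6.834·0.9852 + 9.712·0.3187 = 9.828 t (target 9.828 t)
  Al2O3: 54.70·0.003000 = 0.1641 t (target 0.1641 t)
  ZrO2: 3.038·0.6693 = 2.033 t (target 2.033 t)
  PbO: 9.743·0.9990 = 9.733 t (target 9.733 t)
  SiO2: 54.70·0.9950 + 9.712·0.6314 + 3.038·0.3297 = 61.56 t (target 61.56 t)
Glass-mass sanity pass: total batch − LOI = 100.0 t (oxide target masses add up to 100.0 t; against the stated basis, 100.0 t — any gap is answer rounding).
Total batch = Σ batch = 100.7 t; Σ batch·LOI gives LOI loss = 0.7414 t; the yield ratio, glass ÷ batch: 99.26%.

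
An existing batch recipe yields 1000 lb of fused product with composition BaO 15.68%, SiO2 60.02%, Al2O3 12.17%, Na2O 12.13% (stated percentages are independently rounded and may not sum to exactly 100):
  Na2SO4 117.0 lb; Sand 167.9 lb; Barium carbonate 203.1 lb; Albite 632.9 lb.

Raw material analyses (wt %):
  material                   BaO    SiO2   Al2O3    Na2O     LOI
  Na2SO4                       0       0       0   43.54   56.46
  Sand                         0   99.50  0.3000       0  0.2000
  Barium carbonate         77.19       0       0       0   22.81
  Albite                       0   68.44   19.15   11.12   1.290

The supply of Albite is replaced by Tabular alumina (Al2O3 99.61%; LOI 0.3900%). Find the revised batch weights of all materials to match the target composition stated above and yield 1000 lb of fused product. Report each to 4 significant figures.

Revised batch per 1000 lb fused product:
  Na2SO4: 278.6 lb
  Sand: 603.2 lb
  Barium carbonate: 203.1 lb
  Tabular alumina: 120.4 lb
Total batch = 1205 lb; LOI loss = 205.3 lb

All arithmetic holds full precision from start to finish. Intermediates are printed, rounded to four significant figures, within the worked lines; each reported number receives exactly one rounding. The derived quantities are carried starting from the weights on 1000 lb of glass at full float precision (ignition loss, totals, yield, the four compositions, net glass mass), exactly as shown in either problem or answer.
Target oxide masses per 1000 lb fused product:
  BaO: 15.68% × 1000 = 156.8 lb
  SiO2: 60.02% × 1000 = 600.2 lb
  Al2O3: 12.17% × 1000 = 121.7 lb
  Na2O: 12.13% × 1000 = 121.3 lb
Balance tally, oxide-wise, on the weights just shown, at the basis given (delivered sums recover each target within answer rounding):
  BaO: 203.1·0.7719 = 156.8 lb (target 156.8 lb)
  SiO2: 603.2·0.9950 = 600.2 lb (target 600.2 lb)
  Al2O3: 603.2·0.003000 + 120.4·0.9961 = 121.7 lb (target 121.7 lb)
  Na2O: 278.6·0.4354 = 121.3 lb (target 121.3 lb)
Glass mass check: Σ batch − LOI loss = 1000 lb (per-oxide target masses sum to 1000 lb; the stated basis being 1000 lb — gaps are rounding artifacts).
Total batch = Σ batch = 1205 lb; the LOI term Σ batch·LOI equals 205.3 lb; yield = glass ÷ total batch = 82.97%.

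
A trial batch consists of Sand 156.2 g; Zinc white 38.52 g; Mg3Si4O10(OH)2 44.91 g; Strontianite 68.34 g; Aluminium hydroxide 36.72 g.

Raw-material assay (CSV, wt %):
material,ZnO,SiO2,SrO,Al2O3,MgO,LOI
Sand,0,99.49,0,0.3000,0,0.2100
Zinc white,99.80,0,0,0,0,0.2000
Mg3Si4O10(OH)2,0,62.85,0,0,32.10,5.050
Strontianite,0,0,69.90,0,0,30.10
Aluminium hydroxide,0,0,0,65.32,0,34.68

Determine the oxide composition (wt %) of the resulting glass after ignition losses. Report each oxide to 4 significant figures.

All arithmetic maintains exact precision through every step; the intermediate values are printed, rounded to 4 significant figures, on the page. Each reported figure takes just one rounding; derived quantities (the yield, totals, glass mass, five oxide percentages, LOI) are re-derived in full float precision starting from the weights on 308.7 g of glass as quoted within the problem or the answer.
Oxide masses out of the charge:
  ZnO: 38.52·0.9980 = 38.44 g
  SiO2: 156.2·0.9949 + 44.91·0.6285 = 183.6 g
  SrO: 68.34·0.6990 = 47.77 g
  Al2O3: 156.2·0.003000 + 36.72·0.6532 = 24.45 g
  MgO: 44.91·0.3210 = 14.42 g
LOI: 156.2·0.002100 + 38.52·0.002000 + 44.91·0.05050 + 68.34·0.3010 + 36.72·0.3468 = 35.98 g
Net of LOI, the glass mass = 344.7 − 35.98 = 308.7 g (the oxide masses sum to this)
oxide / glass × 100 gives the wt %

Glass mass = 308.7 g (batch 344.7 − LOI 35.98).
Composition: ZnO 12.45%, SiO2 59.48%, SrO 15.47%, Al2O3 7.921%, MgO 4.670%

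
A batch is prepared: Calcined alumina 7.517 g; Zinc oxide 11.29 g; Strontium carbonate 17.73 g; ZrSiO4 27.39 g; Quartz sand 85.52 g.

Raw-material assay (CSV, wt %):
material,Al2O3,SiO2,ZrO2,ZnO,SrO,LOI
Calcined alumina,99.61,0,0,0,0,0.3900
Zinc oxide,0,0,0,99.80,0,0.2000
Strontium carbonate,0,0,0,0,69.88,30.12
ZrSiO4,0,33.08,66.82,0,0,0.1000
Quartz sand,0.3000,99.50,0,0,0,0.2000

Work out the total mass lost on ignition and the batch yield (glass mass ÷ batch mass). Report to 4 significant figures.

LOI loss = 5.591 g; glass = 143.9 g; yield = 96.26%

In-progress results are rounded to four significant digits when displayed — every computation keeps exact precision through the solve; every reported result takes a single rounding. All derived quantities, which include the five compositions, ignition loss, yield, net glass mass, totals, are rebuilt at full float precision, as set out in question or answer, from the batch weights per 143.9 g of glass.
Ignition loss by material:
  Calcined alumina: 7.517 × 0.003900 = 0.02932 g
  Zinc oxide: 11.29 × 0.002000 = 0.02258 g
  Strontium carbonate: 17.73 × 0.3012 = 5.340 g
  ZrSiO4: 27.39 × 0.001000 = 0.02739 g
  Quartz sand: 85.52 × 0.002000 = 0.1710 g
Total LOI = 5.591 g
Glass = batch − LOI = 149.4 − 5.591 = 143.9 g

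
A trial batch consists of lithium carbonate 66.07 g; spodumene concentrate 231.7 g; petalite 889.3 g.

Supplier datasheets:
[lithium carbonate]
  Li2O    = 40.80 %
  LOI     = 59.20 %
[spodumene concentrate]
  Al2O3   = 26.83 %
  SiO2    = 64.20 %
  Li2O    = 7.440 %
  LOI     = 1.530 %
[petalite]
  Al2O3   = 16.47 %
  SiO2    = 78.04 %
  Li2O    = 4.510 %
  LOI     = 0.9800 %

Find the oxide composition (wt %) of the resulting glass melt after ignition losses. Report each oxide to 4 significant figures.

Intermediates are shown rounded off to 4 significant digits in the working. All arithmetic carries exact precision throughout; each reported figure takes a single rounding; the derived quantities, which include totals, ignition loss, glass mass, yield, the three compositions, are carried in full precision, as given in problem or answer, from the weighed amounts at 1136 g of glass.
Per-oxide mass from batch:
  Al2O3: 231.7·0.2683 + 889.3·0.1647 = 208.6 g
  SiO2: 231.7·0.6420 + 889.3·0.7804 = 842.8 g
  Li2O: 66.07·0.4080 + 231.7·0.07440 + 889.3·0.04510 = 84.30 g
LOI: 66.07·0.5920 + 231.7·0.01530 + 889.3·0.009800 = 51.37 g
The glass mass, total less LOI, = 1187 − 51.37 = 1136 g (equal to the oxide-mass sum)
percent by weight: oxide/glass ×100

Glass mass = 1136 g (batch 1187 − LOI 51.37).
Composition: Al2O3 18.37%, SiO2 74.21%, Li2O 7.423%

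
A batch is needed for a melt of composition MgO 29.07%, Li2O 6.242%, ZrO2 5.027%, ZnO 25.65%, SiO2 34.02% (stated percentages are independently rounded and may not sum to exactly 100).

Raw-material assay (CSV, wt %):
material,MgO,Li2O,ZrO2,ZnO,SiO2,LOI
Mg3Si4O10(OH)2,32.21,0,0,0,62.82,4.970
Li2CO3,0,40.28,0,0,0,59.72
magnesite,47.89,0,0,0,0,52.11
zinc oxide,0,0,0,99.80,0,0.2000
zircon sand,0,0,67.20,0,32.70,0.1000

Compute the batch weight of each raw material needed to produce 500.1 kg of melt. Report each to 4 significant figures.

Batch per 500.1 kg melt:
  Mg3Si4O10(OH)2: 251.4 kg
  Li2CO3: 77.50 kg
  magnesite: 134.5 kg
  zinc oxide: 128.5 kg
  zircon sand: 37.41 kg
Total batch = 629.3 kg; LOI loss = 129.2 kg; yield = 79.48%

Every computation keeps exact precision all the way through; working values are shown with 4-significant-figure rounding in the working; each reported value undergoes a single rounding. The derived quantities are rebuilt from the batch weights for 500.1 kg of glass at full precision (glass mass, five oxide percentages, totals, ignition loss, yield) as written in the problem or the answer.
Target masses of each oxide per 500.1 kg melt:
  MgO: 29.07% × 500.1 = 145.4 kg
  Li2O: 6.242% × 500.1 = 31.22 kg
  ZrO2: 5.027% × 500.1 = 25.14 kg
  ZnO: 25.65% × 500.1 = 128.3 kg
  SiO2: 34.02% × 500.1 = 170.1 kg
A balance pass over the oxides, per the reported batch figures, on the stated basis (summed amounts equal target values within answer rounding):
  MgO: 251.4·0.3221 + 134.5·0.4789 = 145.4 kg (target 145.4 kg)
  Li2O: 77.50·0.4028 = 31.22 kg (target 31.22 kg)
  ZrO2: 37.41·0.6720 = 25.14 kg (target 25.14 kg)
  ZnO: 128.5·0.9980 = 128.2 kg (target 128.3 kg)
  SiO2: 251.4·0.6282 + 37.41·0.3270 = 170.2 kg (target 170.1 kg)
The glass-mass cross-check: batch Σ − ignition loss = 500.2 kg (summing oxide targets gives 500.1 kg; basis as stated: 500.1 kg — a pure rounding effect).
Total batch = Σ batch = 629.3 kg; LOI removed, Σ of batch·LOI: 129.2 kg; as yield: glass ÷ batch → 79.48%.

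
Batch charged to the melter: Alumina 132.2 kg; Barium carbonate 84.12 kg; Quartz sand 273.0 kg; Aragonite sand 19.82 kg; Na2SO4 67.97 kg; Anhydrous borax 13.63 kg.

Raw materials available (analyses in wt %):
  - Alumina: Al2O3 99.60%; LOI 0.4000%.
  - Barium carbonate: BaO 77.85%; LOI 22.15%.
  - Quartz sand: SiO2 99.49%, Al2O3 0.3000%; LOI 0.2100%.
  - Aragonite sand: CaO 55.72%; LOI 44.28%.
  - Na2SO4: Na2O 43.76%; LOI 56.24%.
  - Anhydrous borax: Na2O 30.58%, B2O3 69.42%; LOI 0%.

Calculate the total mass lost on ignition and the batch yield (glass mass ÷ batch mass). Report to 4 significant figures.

LOI loss = 66.74 kg; glass = 524.0 kg; yield = 88.70%

Full float precision is kept all the way through. Working values are rounded off to 4 significant figures when displayed; each reported number receives exactly one rounding. All derived quantities, which include totals, yield, six oxide percentages, net glass mass, ignition loss, are carried in exact precision, as set out in the question or the answer, from the batch weights at 524.0 kg of glass.
Material-by-material LOI:
  Alumina: 132.2 × 0.004000 = 0.5288 kg
  Barium carbonate: 84.12 × 0.2215 = 18.63 kg
  Quartz sand: 273.0 × 0.002100 = 0.5733 kg
  Aragonite sand: 19.82 × 0.4428 = 8.776 kg
  Na2SO4: 67.97 × 0.5624 = 38.23 kg
  Anhydrous borax: 13.63 × 0 = 0 kg
Total LOI = 66.74 kg
Glass = batch − LOI = 590.7 − 66.74 = 524.0 kg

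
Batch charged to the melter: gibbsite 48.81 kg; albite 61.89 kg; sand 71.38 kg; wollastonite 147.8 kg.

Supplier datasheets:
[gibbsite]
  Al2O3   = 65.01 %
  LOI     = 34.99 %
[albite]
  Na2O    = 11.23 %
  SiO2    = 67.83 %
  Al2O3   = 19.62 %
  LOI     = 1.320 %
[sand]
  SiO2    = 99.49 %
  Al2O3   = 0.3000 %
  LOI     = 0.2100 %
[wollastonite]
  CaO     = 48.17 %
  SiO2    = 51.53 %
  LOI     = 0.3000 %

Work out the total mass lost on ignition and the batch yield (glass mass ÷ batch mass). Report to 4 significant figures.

The working math carries exact precision at every stage; working values are printed rounded to four significant figures as written. Each reported figure undergoes a single rounding. Derived quantities, including the totals, glass mass, the four compositions, the yield, LOI, are rebuilt starting from the weights on 311.4 kg of glass at exact precision exactly as printed in the problem or answer text.
Loss on ignition, line by line:
  gibbsite: 48.81 × 0.3499 = 17.08 kg
  albite: 61.89 × 0.01320 = 0.8169 kg
  sand: 71.38 × 0.002100 = 0.1499 kg
  wollastonite: 147.8 × 0.003000 = 0.4434 kg
Total LOI = 18.49 kg
Glass = batch − LOI = 329.9 − 18.49 = 311.4 kg

LOI loss = 18.49 kg; glass = 311.4 kg; yield = 94.40%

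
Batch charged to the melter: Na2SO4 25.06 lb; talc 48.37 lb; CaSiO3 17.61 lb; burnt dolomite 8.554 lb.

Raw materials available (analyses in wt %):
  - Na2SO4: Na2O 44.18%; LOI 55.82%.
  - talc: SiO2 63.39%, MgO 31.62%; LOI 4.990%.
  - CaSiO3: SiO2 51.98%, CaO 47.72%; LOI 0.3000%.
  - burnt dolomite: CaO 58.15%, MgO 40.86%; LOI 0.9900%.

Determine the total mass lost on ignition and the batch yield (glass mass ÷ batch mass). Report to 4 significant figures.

Working values are shown, with 4-significant-digit rounding, in the printout. Every computation holds full precision at all times. Every reported number carries a single rounding; the derived quantities, including ignition loss, totals, net glass mass, the yield, four oxide percentages, are rebuilt using the weight values on 83.05 lb of glass in exact precision as written in the problem or answer text.
Material-by-material LOI:
  Na2SO4: 25.06 × 0.5582 = 13.99 lb
  talc: 48.37 × 0.04990 = 2.414 lb
  CaSiO3: 17.61 × 0.003000 = 0.05283 lb
  burnt dolomite: 8.554 × 0.009900 = 0.08468 lb
Total LOI = 16.54 lb
Glass = batch − LOI = 99.59 − 16.54 = 83.05 lb

LOI loss = 16.54 lb; glass = 83.05 lb; yield = 83.39%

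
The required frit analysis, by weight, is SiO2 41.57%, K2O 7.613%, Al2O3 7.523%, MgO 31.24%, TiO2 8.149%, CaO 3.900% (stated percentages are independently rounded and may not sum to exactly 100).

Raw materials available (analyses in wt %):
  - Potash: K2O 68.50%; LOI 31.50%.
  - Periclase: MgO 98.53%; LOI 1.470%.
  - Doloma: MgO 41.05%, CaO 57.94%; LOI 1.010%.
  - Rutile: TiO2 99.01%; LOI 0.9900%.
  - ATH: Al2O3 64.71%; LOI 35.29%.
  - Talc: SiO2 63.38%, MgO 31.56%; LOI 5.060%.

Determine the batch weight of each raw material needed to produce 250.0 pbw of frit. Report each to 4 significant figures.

Batch per 250.0 pbw frit:
  Potash: 27.78 pbw
  Periclase: 19.73 pbw
  Doloma: 16.83 pbw
  Rutile: 20.58 pbw
  ATH: 29.06 pbw
  Talc: 164.0 pbw
Total batch = 278.0 pbw; LOI loss = 27.97 pbw; yield = 89.94%

Mid-chain values are displayed rounded to four significant digits; the working math maintains full precision from start to finish. Every reported number is rounded exactly once — derived quantities, which include the yield, the totals, ignition loss, net glass mass, six oxide percentages, are carried at exact precision, as they appear in problem or answer, starting from the weights for 250.0 pbw of glass.
Oxide mass targets, per 250.0 pbw frit:
  SiO2: 41.57% × 250.0 = 103.9 pbw
  K2O: 7.613% × 250.0 = 19.03 pbw
  Al2O3: 7.523% × 250.0 = 18.81 pbw
  MgO: 31.24% × 250.0 = 78.10 pbw
  TiO2: 8.149% × 250.0 = 20.37 pbw
  CaO: 3.900% × 250.0 = 9.750 pbw
Checking each oxide sum per the reported batch figures, versus the basis set out (summed amounts equal target values net of answer rounding effects):
  SiO2: 164.0·0.6338 = 103.9 pbw (target 103.9 pbw)
  K2O: 27.78·0.6850 = 19.03 pbw (target 19.03 pbw)
  Al2O3: 29.06·0.6471 = 18.80 pbw (target 18.81 pbw)
  MgO: 19.73·0.9853 + 16.83·0.4105 + 164.0·0.3156 = 78.11 pbw (target 78.10 pbw)
  TiO2: 20.58·0.9901 = 20.38 pbw (target 20.37 pbw)
  CaO: 16.83·0.5794 = 9.751 pbw (target 9.750 pbw)
Auditing the glass mass value: whole batch net of LOI = 250.0 pbw (per-oxide target masses sum to 250.0 pbw; the stated basis being 250.0 pbw — deltas are rounding alone).
Adding the batch up: Σ batch = 278.0 pbw; loss to ignition Σ batch·LOI = 27.97 pbw; glass ÷ batch gives a yield of 89.94%.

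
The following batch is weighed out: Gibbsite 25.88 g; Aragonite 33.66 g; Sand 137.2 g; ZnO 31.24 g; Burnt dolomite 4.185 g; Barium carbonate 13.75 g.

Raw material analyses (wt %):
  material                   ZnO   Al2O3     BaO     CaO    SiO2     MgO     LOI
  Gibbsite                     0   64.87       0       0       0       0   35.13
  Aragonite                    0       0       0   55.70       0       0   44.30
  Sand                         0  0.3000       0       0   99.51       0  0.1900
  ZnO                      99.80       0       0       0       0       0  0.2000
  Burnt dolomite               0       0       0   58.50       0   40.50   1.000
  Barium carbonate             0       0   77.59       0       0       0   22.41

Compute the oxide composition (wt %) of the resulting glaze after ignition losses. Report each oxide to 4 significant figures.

Values along the way are printed, rounded to four significant figures, on the page; all arithmetic holds full precision throughout. Every reported result takes exactly one rounding. Derived quantities (yield, the totals, the six compositions, ignition loss, net glass mass) are carried from the weighed amounts per 218.5 g of glass in exact precision as quoted within problem or answer.
Mass of each oxide from the mix:
  ZnO: 31.24·0.9980 = 31.18 g
  Al2O3: 25.88·0.6487 + 137.2·0.003000 = 17.20 g
  BaO: 13.75·0.7759 = 10.67 g
  CaO: 33.66·0.5570 + 4.185·0.5850 = 21.20 g
  SiO2: 137.2·0.9951 = 136.5 g
  MgO: 4.185·0.4050 = 1.695 g
LOI: 25.88·0.3513 + 33.66·0.4430 + 137.2·0.001900 + 31.24·0.002000 + 4.185·0.01000 + 13.75·0.2241 = 27.45 g
Glass = total batch minus LOI = 245.9 − 27.45 = 218.5 g (consistent with Σ oxide mass)
percent share: oxide ÷ glass, ×100

Glass mass = 218.5 g (batch 245.9 − LOI 27.45).
Composition: ZnO 14.27%, Al2O3 7.873%, BaO 4.883%, CaO 9.703%, SiO2 62.49%, MgO 0.7758%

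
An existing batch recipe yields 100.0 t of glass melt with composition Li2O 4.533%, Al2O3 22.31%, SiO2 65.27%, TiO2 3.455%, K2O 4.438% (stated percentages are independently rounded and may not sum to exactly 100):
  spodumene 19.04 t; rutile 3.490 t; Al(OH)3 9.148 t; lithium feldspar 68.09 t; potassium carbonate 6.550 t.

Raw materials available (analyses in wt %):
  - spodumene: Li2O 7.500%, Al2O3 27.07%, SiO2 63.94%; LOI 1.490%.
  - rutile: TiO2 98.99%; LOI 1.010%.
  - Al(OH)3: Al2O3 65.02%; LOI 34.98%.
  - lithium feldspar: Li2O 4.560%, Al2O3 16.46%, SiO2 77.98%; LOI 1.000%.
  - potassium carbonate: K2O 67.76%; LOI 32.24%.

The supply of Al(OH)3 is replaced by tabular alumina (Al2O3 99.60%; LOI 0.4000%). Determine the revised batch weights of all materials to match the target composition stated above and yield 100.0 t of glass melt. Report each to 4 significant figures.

Revised batch per 100.0 t glass melt:
  spodumene: 19.04 t
  rutile: 3.490 t
  tabular alumina: 5.972 t
  lithium feldspar: 68.09 t
  potassium carbonate: 6.550 t
Total batch = 103.1 t; LOI loss = 3.135 t

Working values are displayed (rounded to four significant digits) alongside each step. Exact precision is carried from first step to last — a single rounding completes each reported result — derived quantities, which include totals, net glass mass, yield, the five compositions, ignition loss, are recomputed at full precision, as quoted within either problem or answer, using the weight values per 100.0 t of glass.
Target masses of each oxide per 100.0 t glass melt:
  Li2O: 4.533% × 100.0 = 4.533 t
  Al2O3: 22.31% × 100.0 = 22.31 t
  SiO2: 65.27% × 100.0 = 65.27 t
  TiO2: 3.455% × 100.0 = 3.455 t
  K2O: 4.438% × 100.0 = 4.438 t
Verifying the oxide balance from the weights as reported, on the stated basis (each sum matches its target mass once rounding is allowed for):
  Li2O: 19.04·0.07500 + 68.09·0.04560 = 4.533 t (target 4.533 t)
  Al2O3: 19.04·0.2707 + 5.972·0.9960 + 68.09·0.1646 = 22.31 t (target 22.31 t)
  SiO2: 19.04·0.6394 + 68.09·0.7798 = 65.27 t (target 65.27 t)
  TiO2: 3.490·0.9899 = 3.455 t (target 3.455 t)
  K2O: 6.550·0.6776 = 4.438 t (target 4.438 t)
Consistency of the glass mass: batch total minus LOI = 100.0 t (oxide target masses add up to 100.0 t; against the stated basis, 100.0 t — gaps are rounding artifacts).
Summing the batch: Σ batch = 103.1 t; LOI loss = Σ batch·LOI = 3.135 t; yield = glass ÷ total batch = 96.96%.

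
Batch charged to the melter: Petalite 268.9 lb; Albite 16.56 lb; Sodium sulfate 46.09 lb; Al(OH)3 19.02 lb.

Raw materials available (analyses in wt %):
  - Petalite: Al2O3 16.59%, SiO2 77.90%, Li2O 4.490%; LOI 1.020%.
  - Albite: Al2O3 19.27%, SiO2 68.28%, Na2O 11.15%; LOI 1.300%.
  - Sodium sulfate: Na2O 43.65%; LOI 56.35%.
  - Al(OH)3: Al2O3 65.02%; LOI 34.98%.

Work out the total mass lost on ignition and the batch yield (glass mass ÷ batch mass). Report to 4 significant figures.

Working values are printed with 4-significant-digit rounding alongside each step; all internal work maintains full float precision in all steps; every reported result is rounded just once — all derived quantities (totals, ignition loss, the yield, the four compositions, glass mass) are computed at exact precision from the batch weights per 315.0 lb of glass, as quoted within the question or the answer.
LOI of each material in turn:
  Petalite: 268.9 × 0.01020 = 2.743 lb
  Albite: 16.56 × 0.01300 = 0.2153 lb
  Sodium sulfate: 46.09 × 0.5635 = 25.97 lb
  Al(OH)3: 19.02 × 0.3498 = 6.653 lb
Total LOI = 35.58 lb
Glass = batch − LOI = 350.6 − 35.58 = 315.0 lb

LOI loss = 35.58 lb; glass = 315.0 lb; yield = 89.85%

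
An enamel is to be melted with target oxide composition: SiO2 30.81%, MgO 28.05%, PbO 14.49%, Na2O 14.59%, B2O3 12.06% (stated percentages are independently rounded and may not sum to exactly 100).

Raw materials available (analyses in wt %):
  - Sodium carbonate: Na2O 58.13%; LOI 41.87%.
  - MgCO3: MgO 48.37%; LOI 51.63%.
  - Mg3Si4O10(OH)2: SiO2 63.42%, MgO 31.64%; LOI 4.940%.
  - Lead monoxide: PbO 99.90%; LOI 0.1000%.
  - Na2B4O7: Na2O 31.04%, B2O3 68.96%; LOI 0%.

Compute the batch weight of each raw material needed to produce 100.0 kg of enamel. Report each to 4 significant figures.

The whole derivation holds full float precision in all steps — mid-chain values are printed, with 4-significant-figure rounding, when written out. Exactly one rounding is applied to each reported number; the derived quantities are carried at exact precision (the five compositions, LOI, net glass mass, the totals, the yield) from the batch weights on 100.0 kg of glass exactly as shown in the problem or the answer.
Per-oxide target masses for 100.0 kg enamel:
  SiO2: 30.81% × 100.0 = 30.81 kg
  MgO: 28.05% × 100.0 = 28.05 kg
  PbO: 14.49% × 100.0 = 14.49 kg
  Na2O: 14.59% × 100.0 = 14.59 kg
  B2O3: 12.06% × 100.0 = 12.06 kg
Per-oxide balance check applying the batch weights above, per the basis as stated (target by target, the sums agree given rounding of the digits):
  SiO2: 48.58·0.6342 = 30.81 kg (target 30.81 kg)
  MgO: 26.21·0.4837 + 48.58·0.3164 = 28.05 kg (target 28.05 kg)
  PbO: 14.50·0.9990 = 14.49 kg (target 14.49 kg)
  Na2O: 15.76·0.5813 + 17.49·0.3104 = 14.59 kg (target 14.59 kg)
  B2O3: 17.49·0.6896 = 12.06 kg (target 12.06 kg)
The glass-mass cross-check: net batch after ignition = 99.99 kg (the Σ of target masses is 100.0 kg; with the basis standing at 100.0 kg — a pure rounding effect).
Summing the batch: Σ batch = 122.5 kg; ignition loss, Σ(batch × LOI) = 22.55 kg; as yield: glass ÷ batch → 81.60%.

Batch per 100.0 kg enamel:
  Sodium carbonate: 15.76 kg
  MgCO3: 26.21 kg
  Mg3Si4O10(OH)2: 48.58 kg
  Lead monoxide: 14.50 kg
  Na2B4O7: 17.49 kg
Total batch = 122.5 kg; LOI loss = 22.55 kg; yield = 81.60%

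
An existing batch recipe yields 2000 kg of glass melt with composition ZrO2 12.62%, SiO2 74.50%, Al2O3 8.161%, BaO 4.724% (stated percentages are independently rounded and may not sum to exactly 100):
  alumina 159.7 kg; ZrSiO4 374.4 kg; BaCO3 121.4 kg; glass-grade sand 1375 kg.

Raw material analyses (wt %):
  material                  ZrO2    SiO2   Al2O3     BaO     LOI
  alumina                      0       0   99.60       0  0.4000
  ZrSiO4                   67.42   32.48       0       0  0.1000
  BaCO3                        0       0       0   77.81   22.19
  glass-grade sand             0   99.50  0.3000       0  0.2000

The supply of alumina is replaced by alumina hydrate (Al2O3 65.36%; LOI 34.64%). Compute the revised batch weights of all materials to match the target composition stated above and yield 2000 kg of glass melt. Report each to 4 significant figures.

Revised batch per 2000 kg glass melt:
  alumina hydrate: 243.4 kg
  ZrSiO4: 374.4 kg
  BaCO3: 121.4 kg
  glass-grade sand: 1375 kg
Total batch = 2114 kg; LOI loss = 114.4 kg

The intermediate values are rounded to 4 significant figures when displayed — all arithmetic carries exact precision at each step. A single rounding completes every reported number. The derived quantities, which include yield, glass mass, the four compositions, LOI, the totals, are re-derived at full float precision, as set out in the problem or the answer, from the batch weights at 2000 kg of glass.
Oxide mass targets, per 2000 kg glass melt:
  ZrO2: 12.62% × 2000 = 252.4 kg
  SiO2: 74.50% × 2000 = 1490 kg
  Al2O3: 8.161% × 2000 = 163.2 kg
  BaO: 4.724% × 2000 = 94.48 kg
Mass-balance tally per oxide using the reported weights, relative to the basis at hand (delivered sums recover each target exact up to rounding of places):
  ZrO2: 374.4·0.6742 = 252.4 kg (target 252.4 kg)
  SiO2: 374.4·0.3248 + 1375·0.9950 = 1490 kg (target 1490 kg)
  Al2O3: 243.4·0.6536 + 1375·0.003000 = 163.2 kg (target 163.2 kg)
  BaO: 121.4·0.7781 = 94.46 kg (target 94.48 kg)
Glass mass check: total charge less LOI = 2000 kg (summing oxide targets gives 2000 kg; stated basis 2000 kg — deltas are rounding alone).
Adding the batch up: Σ batch = 2114 kg; LOI removed, Σ of batch·LOI: 114.4 kg; yield: glass divided by total = 94.59%.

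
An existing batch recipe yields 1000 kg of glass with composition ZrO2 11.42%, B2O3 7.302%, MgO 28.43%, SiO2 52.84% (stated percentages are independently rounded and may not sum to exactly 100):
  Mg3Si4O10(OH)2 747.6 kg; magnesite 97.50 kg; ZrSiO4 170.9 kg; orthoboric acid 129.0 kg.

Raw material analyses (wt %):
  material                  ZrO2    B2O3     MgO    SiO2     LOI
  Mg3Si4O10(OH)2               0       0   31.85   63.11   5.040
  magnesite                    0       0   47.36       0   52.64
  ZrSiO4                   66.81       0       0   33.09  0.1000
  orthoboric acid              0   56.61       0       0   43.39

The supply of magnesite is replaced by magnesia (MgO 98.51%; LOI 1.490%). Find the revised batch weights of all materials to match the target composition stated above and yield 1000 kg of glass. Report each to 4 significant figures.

The working math runs at full precision at every stage; working values are printed rounded off to 4 significant digits alongside each step; a single rounding produces each reported value — all derived quantities are re-derived from the weighed amounts at 1000 kg of glass in full float precision (LOI, the totals, four oxide percentages, glass mass, yield), as given in question or answer.
The oxide mass targets at 1000 kg glass:
  ZrO2: 11.42% × 1000 = 114.2 kg
  B2O3: 7.302% × 1000 = 73.02 kg
  MgO: 28.43% × 1000 = 284.3 kg
  SiO2: 52.84% × 1000 = 528.4 kg
Mass-balance tally per oxide on the weights just shown, relative to the basis at hand (sum by sum, the targets are met given rounding of the digits):
  ZrO2: 170.9·0.6681 = 114.2 kg (target 114.2 kg)
  B2O3: 129.0·0.5661 = 73.03 kg (target 73.02 kg)
  MgO: 747.6·0.3185 + 46.87·0.9851 = 284.3 kg (target 284.3 kg)
  SiO2: 747.6·0.6311 + 170.9·0.3309 = 528.4 kg (target 528.4 kg)
Glass mass check: the batch minus its LOI: 999.8 kg (per-oxide target masses sum to 999.9 kg; stated basis 1000 kg — any gap is answer rounding).
Summing the batch: Σ batch = 1094 kg; LOI removed, Σ of batch·LOI: 94.52 kg; glass ÷ batch gives a yield of 91.36%.

Revised batch per 1000 kg glass:
  Mg3Si4O10(OH)2: 747.6 kg
  magnesia: 46.87 kg
  ZrSiO4: 170.9 kg
  orthoboric acid: 129.0 kg
Total batch = 1094 kg; LOI loss = 94.52 kg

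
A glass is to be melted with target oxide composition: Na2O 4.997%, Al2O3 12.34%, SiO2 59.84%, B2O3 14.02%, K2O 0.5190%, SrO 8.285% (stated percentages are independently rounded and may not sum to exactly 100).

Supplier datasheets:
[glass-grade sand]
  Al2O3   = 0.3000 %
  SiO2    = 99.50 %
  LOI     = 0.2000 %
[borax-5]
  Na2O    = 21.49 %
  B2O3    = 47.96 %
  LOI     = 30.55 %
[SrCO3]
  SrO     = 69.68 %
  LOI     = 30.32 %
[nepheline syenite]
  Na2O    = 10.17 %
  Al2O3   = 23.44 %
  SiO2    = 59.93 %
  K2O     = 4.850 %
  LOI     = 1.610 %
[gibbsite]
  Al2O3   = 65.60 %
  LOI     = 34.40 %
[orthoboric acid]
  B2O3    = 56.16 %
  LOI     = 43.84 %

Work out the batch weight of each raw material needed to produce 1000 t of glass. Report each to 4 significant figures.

The intermediate values appear, rounded to four significant digits, in the printout. The whole derivation keeps exact precision at all times; a single rounding completes every reported number; all derived quantities, including LOI, six oxide percentages, glass mass, totals, the yield, are recomputed starting from the weights for 1000 t of glass in exact precision, as set out in the problem or answer text.
Target masses of each oxide per 1000 t glass:
  Na2O: 4.997% × 1000 = 49.97 t
  Al2O3: 12.34% × 1000 = 123.4 t
  SiO2: 59.84% × 1000 = 598.4 t
  B2O3: 14.02% × 1000 = 140.2 t
  K2O: 0.5190% × 1000 = 5.190 t
  SrO: 8.285% × 1000 = 82.85 t
Mass-balance tally per oxide using the reported weights, on the stated basis (sums match the target masses given rounding of the digits):
  Na2O: 181.9·0.2149 + 107.0·0.1017 = 49.97 t (target 49.97 t)
  Al2O3: 537.0·0.003000 + 107.0·0.2344 + 147.4·0.6560 = 123.4 t (target 123.4 t)
  SiO2: 537.0·0.9950 + 107.0·0.5993 = 598.4 t (target 598.4 t)
  B2O3: 181.9·0.4796 + 94.32·0.5616 = 140.2 t (target 140.2 t)
  K2O: 107.0·0.04850 = 5.189 t (target 5.190 t)
  SrO: 118.9·0.6968 = 82.85 t (target 82.85 t)
Auditing the glass mass value: batch Σ − ignition loss = 1000 t (the Σ of target masses is 1000 t; against the stated basis, 1000 t — any gap is answer rounding).
Summing the batch: Σ batch = 1187 t; LOI loss = Σ batch·LOI = 186.5 t; as yield: glass ÷ batch → 84.28%.

Batch per 1000 t glass:
  glass-grade sand: 537.0 t
  borax-5: 181.9 t
  SrCO3: 118.9 t
  nepheline syenite: 107.0 t
  gibbsite: 147.4 t
  orthoboric acid: 94.32 t
Total batch = 1187 t; LOI loss = 186.5 t; yield = 84.28%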